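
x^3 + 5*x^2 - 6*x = x*(x - 1)*(x + 6)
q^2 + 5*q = q*(q + 5)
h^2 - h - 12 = (h - 4)*(h + 3)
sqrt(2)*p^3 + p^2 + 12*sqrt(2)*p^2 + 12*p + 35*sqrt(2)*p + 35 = (p + 5)*(p + 7)*(sqrt(2)*p + 1)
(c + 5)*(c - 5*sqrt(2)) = c^2 - 5*sqrt(2)*c + 5*c - 25*sqrt(2)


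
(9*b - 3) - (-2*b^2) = 2*b^2 + 9*b - 3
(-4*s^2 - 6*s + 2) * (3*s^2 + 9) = -12*s^4 - 18*s^3 - 30*s^2 - 54*s + 18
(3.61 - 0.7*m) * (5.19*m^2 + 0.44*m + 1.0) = -3.633*m^3 + 18.4279*m^2 + 0.8884*m + 3.61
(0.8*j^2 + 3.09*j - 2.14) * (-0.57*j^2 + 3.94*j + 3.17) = -0.456*j^4 + 1.3907*j^3 + 15.9304*j^2 + 1.3637*j - 6.7838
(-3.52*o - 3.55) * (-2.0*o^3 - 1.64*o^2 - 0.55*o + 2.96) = 7.04*o^4 + 12.8728*o^3 + 7.758*o^2 - 8.4667*o - 10.508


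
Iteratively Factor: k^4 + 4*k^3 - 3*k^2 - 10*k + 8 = (k - 1)*(k^3 + 5*k^2 + 2*k - 8) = (k - 1)*(k + 4)*(k^2 + k - 2) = (k - 1)*(k + 2)*(k + 4)*(k - 1)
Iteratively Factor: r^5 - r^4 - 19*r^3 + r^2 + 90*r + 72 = (r + 2)*(r^4 - 3*r^3 - 13*r^2 + 27*r + 36) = (r + 2)*(r + 3)*(r^3 - 6*r^2 + 5*r + 12) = (r - 4)*(r + 2)*(r + 3)*(r^2 - 2*r - 3) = (r - 4)*(r + 1)*(r + 2)*(r + 3)*(r - 3)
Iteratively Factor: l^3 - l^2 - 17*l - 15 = (l + 1)*(l^2 - 2*l - 15) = (l - 5)*(l + 1)*(l + 3)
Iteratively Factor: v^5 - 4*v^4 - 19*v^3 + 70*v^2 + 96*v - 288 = (v - 2)*(v^4 - 2*v^3 - 23*v^2 + 24*v + 144) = (v - 4)*(v - 2)*(v^3 + 2*v^2 - 15*v - 36) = (v - 4)*(v - 2)*(v + 3)*(v^2 - v - 12) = (v - 4)^2*(v - 2)*(v + 3)*(v + 3)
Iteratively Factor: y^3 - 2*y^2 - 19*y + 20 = (y + 4)*(y^2 - 6*y + 5) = (y - 5)*(y + 4)*(y - 1)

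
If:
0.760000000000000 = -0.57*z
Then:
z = -1.33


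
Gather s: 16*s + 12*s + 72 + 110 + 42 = 28*s + 224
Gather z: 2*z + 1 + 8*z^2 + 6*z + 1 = 8*z^2 + 8*z + 2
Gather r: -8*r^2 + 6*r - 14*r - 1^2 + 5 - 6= -8*r^2 - 8*r - 2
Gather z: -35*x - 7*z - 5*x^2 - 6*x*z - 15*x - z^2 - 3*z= -5*x^2 - 50*x - z^2 + z*(-6*x - 10)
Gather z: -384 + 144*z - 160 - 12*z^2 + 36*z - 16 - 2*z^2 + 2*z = -14*z^2 + 182*z - 560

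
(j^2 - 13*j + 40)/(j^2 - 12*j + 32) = (j - 5)/(j - 4)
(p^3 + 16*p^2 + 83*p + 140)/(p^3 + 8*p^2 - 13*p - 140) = (p + 4)/(p - 4)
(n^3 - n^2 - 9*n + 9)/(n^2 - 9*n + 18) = (n^2 + 2*n - 3)/(n - 6)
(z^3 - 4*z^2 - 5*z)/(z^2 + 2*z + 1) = z*(z - 5)/(z + 1)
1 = 1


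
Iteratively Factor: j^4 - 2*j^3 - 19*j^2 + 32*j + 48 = (j - 3)*(j^3 + j^2 - 16*j - 16) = (j - 3)*(j + 1)*(j^2 - 16) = (j - 3)*(j + 1)*(j + 4)*(j - 4)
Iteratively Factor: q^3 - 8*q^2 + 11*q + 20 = (q - 5)*(q^2 - 3*q - 4) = (q - 5)*(q - 4)*(q + 1)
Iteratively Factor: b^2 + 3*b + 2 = (b + 2)*(b + 1)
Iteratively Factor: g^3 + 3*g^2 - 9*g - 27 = (g + 3)*(g^2 - 9) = (g - 3)*(g + 3)*(g + 3)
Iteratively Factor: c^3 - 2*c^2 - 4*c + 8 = (c - 2)*(c^2 - 4) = (c - 2)*(c + 2)*(c - 2)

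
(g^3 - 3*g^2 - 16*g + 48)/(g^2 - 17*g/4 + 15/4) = 4*(g^2 - 16)/(4*g - 5)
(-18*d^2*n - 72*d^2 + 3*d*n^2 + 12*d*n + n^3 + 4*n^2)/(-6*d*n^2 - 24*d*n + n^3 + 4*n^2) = (18*d^2 - 3*d*n - n^2)/(n*(6*d - n))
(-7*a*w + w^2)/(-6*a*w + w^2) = (7*a - w)/(6*a - w)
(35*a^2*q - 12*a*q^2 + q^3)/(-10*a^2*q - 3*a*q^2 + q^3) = (-7*a + q)/(2*a + q)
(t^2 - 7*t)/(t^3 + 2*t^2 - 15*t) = (t - 7)/(t^2 + 2*t - 15)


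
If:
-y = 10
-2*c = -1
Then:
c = 1/2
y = -10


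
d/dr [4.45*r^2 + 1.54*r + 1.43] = 8.9*r + 1.54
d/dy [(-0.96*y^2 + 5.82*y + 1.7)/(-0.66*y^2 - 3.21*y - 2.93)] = (6.9228*y^2 + 7.8696*y - 11.5956)/(0.4356*y^4 + 4.2372*y^3 + 14.1717*y^2 + 18.8106*y + 8.5849)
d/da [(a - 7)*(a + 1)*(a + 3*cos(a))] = -(a - 7)*(a + 1)*(3*sin(a) - 1) + (a - 7)*(a + 3*cos(a)) + (a + 1)*(a + 3*cos(a))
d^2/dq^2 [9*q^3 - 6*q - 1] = 54*q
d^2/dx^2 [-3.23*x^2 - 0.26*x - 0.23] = -6.46000000000000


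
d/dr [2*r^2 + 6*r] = 4*r + 6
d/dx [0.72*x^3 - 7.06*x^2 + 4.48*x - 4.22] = 2.16*x^2 - 14.12*x + 4.48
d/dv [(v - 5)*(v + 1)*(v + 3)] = 3*v^2 - 2*v - 17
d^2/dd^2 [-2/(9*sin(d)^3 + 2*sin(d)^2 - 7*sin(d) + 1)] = 2*((sin(d) + 81*sin(3*d) + 16*cos(2*d))*(9*sin(d)^3 + 2*sin(d)^2 - 7*sin(d) + 1)/4 - 2*(27*sin(d)^2 + 4*sin(d) - 7)^2*cos(d)^2)/(9*sin(d)^3 + 2*sin(d)^2 - 7*sin(d) + 1)^3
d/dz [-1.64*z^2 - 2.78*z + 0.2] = -3.28*z - 2.78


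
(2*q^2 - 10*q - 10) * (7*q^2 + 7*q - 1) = 14*q^4 - 56*q^3 - 142*q^2 - 60*q + 10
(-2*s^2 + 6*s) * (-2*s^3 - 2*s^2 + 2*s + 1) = 4*s^5 - 8*s^4 - 16*s^3 + 10*s^2 + 6*s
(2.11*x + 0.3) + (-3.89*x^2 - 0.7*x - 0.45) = -3.89*x^2 + 1.41*x - 0.15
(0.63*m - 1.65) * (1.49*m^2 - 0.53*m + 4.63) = 0.9387*m^3 - 2.7924*m^2 + 3.7914*m - 7.6395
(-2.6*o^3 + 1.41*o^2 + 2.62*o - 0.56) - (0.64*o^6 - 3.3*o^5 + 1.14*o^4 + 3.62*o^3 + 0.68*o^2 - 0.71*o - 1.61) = -0.64*o^6 + 3.3*o^5 - 1.14*o^4 - 6.22*o^3 + 0.73*o^2 + 3.33*o + 1.05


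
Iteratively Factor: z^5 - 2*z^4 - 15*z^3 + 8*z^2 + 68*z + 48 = (z + 2)*(z^4 - 4*z^3 - 7*z^2 + 22*z + 24) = (z + 1)*(z + 2)*(z^3 - 5*z^2 - 2*z + 24) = (z - 4)*(z + 1)*(z + 2)*(z^2 - z - 6) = (z - 4)*(z - 3)*(z + 1)*(z + 2)*(z + 2)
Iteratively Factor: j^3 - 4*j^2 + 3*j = (j - 3)*(j^2 - j) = j*(j - 3)*(j - 1)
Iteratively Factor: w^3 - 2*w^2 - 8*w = (w)*(w^2 - 2*w - 8) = w*(w - 4)*(w + 2)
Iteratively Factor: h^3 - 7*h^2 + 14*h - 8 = (h - 2)*(h^2 - 5*h + 4) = (h - 2)*(h - 1)*(h - 4)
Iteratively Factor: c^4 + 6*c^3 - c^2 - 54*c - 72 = (c + 2)*(c^3 + 4*c^2 - 9*c - 36) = (c - 3)*(c + 2)*(c^2 + 7*c + 12) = (c - 3)*(c + 2)*(c + 4)*(c + 3)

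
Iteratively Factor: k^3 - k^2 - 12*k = (k - 4)*(k^2 + 3*k) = (k - 4)*(k + 3)*(k)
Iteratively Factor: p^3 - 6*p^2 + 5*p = (p)*(p^2 - 6*p + 5) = p*(p - 1)*(p - 5)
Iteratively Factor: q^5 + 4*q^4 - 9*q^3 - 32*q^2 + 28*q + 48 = (q + 1)*(q^4 + 3*q^3 - 12*q^2 - 20*q + 48) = (q + 1)*(q + 4)*(q^3 - q^2 - 8*q + 12) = (q - 2)*(q + 1)*(q + 4)*(q^2 + q - 6) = (q - 2)^2*(q + 1)*(q + 4)*(q + 3)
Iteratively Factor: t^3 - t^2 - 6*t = (t)*(t^2 - t - 6) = t*(t - 3)*(t + 2)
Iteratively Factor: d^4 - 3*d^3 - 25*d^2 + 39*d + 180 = (d - 5)*(d^3 + 2*d^2 - 15*d - 36) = (d - 5)*(d + 3)*(d^2 - d - 12) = (d - 5)*(d - 4)*(d + 3)*(d + 3)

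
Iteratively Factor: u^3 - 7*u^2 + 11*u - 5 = (u - 1)*(u^2 - 6*u + 5) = (u - 5)*(u - 1)*(u - 1)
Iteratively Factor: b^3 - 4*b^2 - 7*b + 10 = (b - 5)*(b^2 + b - 2) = (b - 5)*(b - 1)*(b + 2)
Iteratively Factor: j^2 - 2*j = (j - 2)*(j)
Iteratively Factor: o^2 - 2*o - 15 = (o + 3)*(o - 5)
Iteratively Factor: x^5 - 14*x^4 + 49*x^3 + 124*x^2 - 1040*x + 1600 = (x - 5)*(x^4 - 9*x^3 + 4*x^2 + 144*x - 320) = (x - 5)*(x + 4)*(x^3 - 13*x^2 + 56*x - 80) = (x - 5)^2*(x + 4)*(x^2 - 8*x + 16) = (x - 5)^2*(x - 4)*(x + 4)*(x - 4)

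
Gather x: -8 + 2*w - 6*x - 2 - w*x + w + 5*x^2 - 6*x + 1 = 3*w + 5*x^2 + x*(-w - 12) - 9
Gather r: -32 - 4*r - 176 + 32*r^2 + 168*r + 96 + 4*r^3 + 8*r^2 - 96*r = 4*r^3 + 40*r^2 + 68*r - 112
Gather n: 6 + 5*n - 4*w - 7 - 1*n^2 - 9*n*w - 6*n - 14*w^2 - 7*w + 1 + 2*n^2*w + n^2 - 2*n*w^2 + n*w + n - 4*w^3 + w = 2*n^2*w + n*(-2*w^2 - 8*w) - 4*w^3 - 14*w^2 - 10*w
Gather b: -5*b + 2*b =-3*b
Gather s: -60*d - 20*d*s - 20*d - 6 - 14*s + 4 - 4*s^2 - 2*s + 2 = -80*d - 4*s^2 + s*(-20*d - 16)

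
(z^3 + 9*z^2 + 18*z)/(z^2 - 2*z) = (z^2 + 9*z + 18)/(z - 2)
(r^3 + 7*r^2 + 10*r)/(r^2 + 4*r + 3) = r*(r^2 + 7*r + 10)/(r^2 + 4*r + 3)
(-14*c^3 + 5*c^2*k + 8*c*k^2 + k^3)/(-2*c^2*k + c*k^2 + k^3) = (7*c + k)/k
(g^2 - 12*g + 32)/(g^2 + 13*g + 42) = (g^2 - 12*g + 32)/(g^2 + 13*g + 42)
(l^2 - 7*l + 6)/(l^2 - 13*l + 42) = (l - 1)/(l - 7)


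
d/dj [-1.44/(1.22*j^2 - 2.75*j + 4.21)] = (3.5136*j - 3.96)/(1.22*j^2 - 2.75*j + 4.21)^2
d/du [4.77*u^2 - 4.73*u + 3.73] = 9.54*u - 4.73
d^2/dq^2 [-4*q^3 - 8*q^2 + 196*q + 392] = -24*q - 16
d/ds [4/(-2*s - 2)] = 2/(s + 1)^2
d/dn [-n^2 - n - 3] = -2*n - 1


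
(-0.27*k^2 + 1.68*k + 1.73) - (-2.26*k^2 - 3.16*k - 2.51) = 1.99*k^2 + 4.84*k + 4.24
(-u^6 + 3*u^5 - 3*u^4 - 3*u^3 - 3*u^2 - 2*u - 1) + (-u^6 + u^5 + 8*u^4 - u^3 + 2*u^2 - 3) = -2*u^6 + 4*u^5 + 5*u^4 - 4*u^3 - u^2 - 2*u - 4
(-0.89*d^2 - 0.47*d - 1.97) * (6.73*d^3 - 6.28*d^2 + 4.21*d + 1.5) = -5.9897*d^5 + 2.4261*d^4 - 14.0534*d^3 + 9.0579*d^2 - 8.9987*d - 2.955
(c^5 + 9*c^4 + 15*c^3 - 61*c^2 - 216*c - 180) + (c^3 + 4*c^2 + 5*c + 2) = c^5 + 9*c^4 + 16*c^3 - 57*c^2 - 211*c - 178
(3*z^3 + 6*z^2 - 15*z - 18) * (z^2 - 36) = 3*z^5 + 6*z^4 - 123*z^3 - 234*z^2 + 540*z + 648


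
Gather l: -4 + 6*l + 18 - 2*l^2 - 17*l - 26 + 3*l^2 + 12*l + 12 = l^2 + l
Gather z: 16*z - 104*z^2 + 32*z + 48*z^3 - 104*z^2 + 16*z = 48*z^3 - 208*z^2 + 64*z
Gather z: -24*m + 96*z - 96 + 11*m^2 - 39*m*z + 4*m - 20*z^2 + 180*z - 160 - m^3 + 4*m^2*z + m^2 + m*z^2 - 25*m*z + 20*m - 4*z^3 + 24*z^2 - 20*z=-m^3 + 12*m^2 - 4*z^3 + z^2*(m + 4) + z*(4*m^2 - 64*m + 256) - 256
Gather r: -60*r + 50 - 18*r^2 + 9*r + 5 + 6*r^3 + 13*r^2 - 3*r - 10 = 6*r^3 - 5*r^2 - 54*r + 45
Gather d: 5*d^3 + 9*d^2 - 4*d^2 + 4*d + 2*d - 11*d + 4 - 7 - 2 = 5*d^3 + 5*d^2 - 5*d - 5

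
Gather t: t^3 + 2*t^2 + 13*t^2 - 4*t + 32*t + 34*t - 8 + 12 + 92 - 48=t^3 + 15*t^2 + 62*t + 48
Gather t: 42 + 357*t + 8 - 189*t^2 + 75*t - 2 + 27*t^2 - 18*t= -162*t^2 + 414*t + 48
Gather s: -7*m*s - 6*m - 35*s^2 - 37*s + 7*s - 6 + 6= -6*m - 35*s^2 + s*(-7*m - 30)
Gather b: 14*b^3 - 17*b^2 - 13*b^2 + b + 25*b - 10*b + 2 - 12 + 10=14*b^3 - 30*b^2 + 16*b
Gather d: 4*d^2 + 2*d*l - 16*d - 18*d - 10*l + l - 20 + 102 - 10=4*d^2 + d*(2*l - 34) - 9*l + 72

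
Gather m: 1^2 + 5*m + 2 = 5*m + 3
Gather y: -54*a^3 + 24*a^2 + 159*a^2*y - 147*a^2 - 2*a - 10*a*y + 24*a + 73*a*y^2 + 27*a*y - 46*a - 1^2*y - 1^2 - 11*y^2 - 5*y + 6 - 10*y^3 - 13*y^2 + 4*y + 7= -54*a^3 - 123*a^2 - 24*a - 10*y^3 + y^2*(73*a - 24) + y*(159*a^2 + 17*a - 2) + 12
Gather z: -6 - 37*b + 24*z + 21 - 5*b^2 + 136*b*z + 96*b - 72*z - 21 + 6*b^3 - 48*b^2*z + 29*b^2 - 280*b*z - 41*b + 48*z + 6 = 6*b^3 + 24*b^2 + 18*b + z*(-48*b^2 - 144*b)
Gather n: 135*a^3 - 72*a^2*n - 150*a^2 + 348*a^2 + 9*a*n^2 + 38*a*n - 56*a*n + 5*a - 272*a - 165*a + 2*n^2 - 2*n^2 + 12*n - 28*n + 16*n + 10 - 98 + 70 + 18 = 135*a^3 + 198*a^2 + 9*a*n^2 - 432*a + n*(-72*a^2 - 18*a)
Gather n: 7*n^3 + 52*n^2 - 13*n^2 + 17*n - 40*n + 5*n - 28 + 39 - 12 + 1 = 7*n^3 + 39*n^2 - 18*n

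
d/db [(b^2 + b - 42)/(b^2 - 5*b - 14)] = 2*(-3*b^2 + 28*b - 112)/(b^4 - 10*b^3 - 3*b^2 + 140*b + 196)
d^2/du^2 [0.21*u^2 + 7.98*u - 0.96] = 0.420000000000000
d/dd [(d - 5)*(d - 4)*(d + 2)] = 3*d^2 - 14*d + 2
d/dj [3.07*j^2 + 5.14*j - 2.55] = 6.14*j + 5.14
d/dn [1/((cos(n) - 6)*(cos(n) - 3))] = (2*cos(n) - 9)*sin(n)/((cos(n) - 6)^2*(cos(n) - 3)^2)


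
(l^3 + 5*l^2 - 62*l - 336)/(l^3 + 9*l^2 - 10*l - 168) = (l - 8)/(l - 4)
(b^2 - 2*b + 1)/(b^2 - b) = (b - 1)/b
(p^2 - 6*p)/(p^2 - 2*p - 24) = p/(p + 4)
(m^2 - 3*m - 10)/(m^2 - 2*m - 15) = (m + 2)/(m + 3)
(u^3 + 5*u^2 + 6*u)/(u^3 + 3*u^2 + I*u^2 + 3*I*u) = (u + 2)/(u + I)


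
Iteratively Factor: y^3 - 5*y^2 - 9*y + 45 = (y + 3)*(y^2 - 8*y + 15) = (y - 5)*(y + 3)*(y - 3)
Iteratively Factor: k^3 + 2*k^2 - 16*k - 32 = (k - 4)*(k^2 + 6*k + 8) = (k - 4)*(k + 4)*(k + 2)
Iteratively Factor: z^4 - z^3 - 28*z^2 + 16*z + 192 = (z + 3)*(z^3 - 4*z^2 - 16*z + 64) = (z + 3)*(z + 4)*(z^2 - 8*z + 16) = (z - 4)*(z + 3)*(z + 4)*(z - 4)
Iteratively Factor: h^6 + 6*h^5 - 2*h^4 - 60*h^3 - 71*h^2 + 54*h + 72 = (h + 4)*(h^5 + 2*h^4 - 10*h^3 - 20*h^2 + 9*h + 18) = (h + 3)*(h + 4)*(h^4 - h^3 - 7*h^2 + h + 6) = (h + 2)*(h + 3)*(h + 4)*(h^3 - 3*h^2 - h + 3) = (h + 1)*(h + 2)*(h + 3)*(h + 4)*(h^2 - 4*h + 3) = (h - 1)*(h + 1)*(h + 2)*(h + 3)*(h + 4)*(h - 3)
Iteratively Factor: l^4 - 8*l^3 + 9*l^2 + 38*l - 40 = (l - 5)*(l^3 - 3*l^2 - 6*l + 8) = (l - 5)*(l + 2)*(l^2 - 5*l + 4) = (l - 5)*(l - 4)*(l + 2)*(l - 1)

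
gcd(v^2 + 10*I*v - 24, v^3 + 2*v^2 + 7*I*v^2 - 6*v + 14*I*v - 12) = v + 6*I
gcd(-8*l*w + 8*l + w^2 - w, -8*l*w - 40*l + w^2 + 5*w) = -8*l + w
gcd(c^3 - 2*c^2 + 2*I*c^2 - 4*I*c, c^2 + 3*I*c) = c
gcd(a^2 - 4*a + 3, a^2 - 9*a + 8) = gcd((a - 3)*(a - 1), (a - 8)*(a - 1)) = a - 1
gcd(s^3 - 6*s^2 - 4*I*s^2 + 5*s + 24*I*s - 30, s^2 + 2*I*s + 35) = s - 5*I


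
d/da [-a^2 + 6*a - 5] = 6 - 2*a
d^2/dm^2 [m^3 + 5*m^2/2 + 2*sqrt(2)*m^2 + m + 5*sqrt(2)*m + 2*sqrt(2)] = 6*m + 5 + 4*sqrt(2)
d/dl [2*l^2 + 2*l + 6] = 4*l + 2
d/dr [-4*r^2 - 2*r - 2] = -8*r - 2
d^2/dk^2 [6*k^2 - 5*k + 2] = 12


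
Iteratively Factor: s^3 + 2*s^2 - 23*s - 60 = (s + 4)*(s^2 - 2*s - 15) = (s - 5)*(s + 4)*(s + 3)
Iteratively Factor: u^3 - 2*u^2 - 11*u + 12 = (u - 1)*(u^2 - u - 12) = (u - 4)*(u - 1)*(u + 3)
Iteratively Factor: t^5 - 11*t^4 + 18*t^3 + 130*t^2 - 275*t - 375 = (t - 5)*(t^4 - 6*t^3 - 12*t^2 + 70*t + 75) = (t - 5)*(t + 1)*(t^3 - 7*t^2 - 5*t + 75) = (t - 5)*(t + 1)*(t + 3)*(t^2 - 10*t + 25) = (t - 5)^2*(t + 1)*(t + 3)*(t - 5)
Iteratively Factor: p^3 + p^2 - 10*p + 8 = (p + 4)*(p^2 - 3*p + 2) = (p - 2)*(p + 4)*(p - 1)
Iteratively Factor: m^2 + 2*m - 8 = (m + 4)*(m - 2)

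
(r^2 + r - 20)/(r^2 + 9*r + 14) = (r^2 + r - 20)/(r^2 + 9*r + 14)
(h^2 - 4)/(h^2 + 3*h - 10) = (h + 2)/(h + 5)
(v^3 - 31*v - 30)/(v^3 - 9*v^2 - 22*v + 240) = (v + 1)/(v - 8)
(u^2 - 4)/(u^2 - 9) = (u^2 - 4)/(u^2 - 9)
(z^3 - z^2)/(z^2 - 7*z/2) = 2*z*(z - 1)/(2*z - 7)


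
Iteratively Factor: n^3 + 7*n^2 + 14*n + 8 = (n + 1)*(n^2 + 6*n + 8) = (n + 1)*(n + 4)*(n + 2)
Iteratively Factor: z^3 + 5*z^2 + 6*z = (z + 3)*(z^2 + 2*z) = z*(z + 3)*(z + 2)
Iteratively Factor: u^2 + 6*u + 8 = (u + 4)*(u + 2)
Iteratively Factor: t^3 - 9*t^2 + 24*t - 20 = (t - 2)*(t^2 - 7*t + 10) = (t - 2)^2*(t - 5)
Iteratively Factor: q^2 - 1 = (q + 1)*(q - 1)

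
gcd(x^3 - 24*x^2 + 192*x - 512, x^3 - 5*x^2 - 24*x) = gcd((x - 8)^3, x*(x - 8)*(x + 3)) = x - 8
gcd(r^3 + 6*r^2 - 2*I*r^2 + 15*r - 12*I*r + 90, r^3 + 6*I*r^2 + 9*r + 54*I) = r + 3*I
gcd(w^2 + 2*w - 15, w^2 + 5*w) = w + 5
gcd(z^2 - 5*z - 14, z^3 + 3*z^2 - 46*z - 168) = z - 7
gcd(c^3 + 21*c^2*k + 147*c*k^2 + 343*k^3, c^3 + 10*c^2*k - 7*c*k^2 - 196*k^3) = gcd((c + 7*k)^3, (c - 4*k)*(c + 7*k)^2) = c^2 + 14*c*k + 49*k^2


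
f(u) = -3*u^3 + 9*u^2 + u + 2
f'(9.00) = -566.00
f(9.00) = -1447.00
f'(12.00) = -1079.00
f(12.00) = -3874.00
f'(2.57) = -12.18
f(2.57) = 13.09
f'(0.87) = 9.85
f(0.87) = 7.71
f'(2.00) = 1.00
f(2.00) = 16.00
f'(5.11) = -142.03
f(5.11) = -158.18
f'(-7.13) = -584.87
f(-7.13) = 1539.80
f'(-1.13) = -30.83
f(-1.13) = 16.69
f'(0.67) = 9.02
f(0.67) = 5.81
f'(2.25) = -4.06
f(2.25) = 15.64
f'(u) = -9*u^2 + 18*u + 1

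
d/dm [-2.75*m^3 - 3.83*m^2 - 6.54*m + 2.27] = -8.25*m^2 - 7.66*m - 6.54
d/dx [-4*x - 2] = -4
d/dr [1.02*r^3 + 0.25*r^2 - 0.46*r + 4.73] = 3.06*r^2 + 0.5*r - 0.46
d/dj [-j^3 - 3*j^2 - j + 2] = -3*j^2 - 6*j - 1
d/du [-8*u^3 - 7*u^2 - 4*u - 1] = -24*u^2 - 14*u - 4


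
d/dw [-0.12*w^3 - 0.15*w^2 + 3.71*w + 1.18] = -0.36*w^2 - 0.3*w + 3.71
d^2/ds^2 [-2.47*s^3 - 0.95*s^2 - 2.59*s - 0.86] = -14.82*s - 1.9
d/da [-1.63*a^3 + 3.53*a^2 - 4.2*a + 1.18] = -4.89*a^2 + 7.06*a - 4.2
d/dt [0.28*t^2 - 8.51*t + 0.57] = 0.56*t - 8.51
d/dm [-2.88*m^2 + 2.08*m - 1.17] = 2.08 - 5.76*m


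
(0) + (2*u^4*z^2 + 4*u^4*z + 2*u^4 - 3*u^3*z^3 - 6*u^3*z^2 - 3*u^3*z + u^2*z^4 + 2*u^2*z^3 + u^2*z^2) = 2*u^4*z^2 + 4*u^4*z + 2*u^4 - 3*u^3*z^3 - 6*u^3*z^2 - 3*u^3*z + u^2*z^4 + 2*u^2*z^3 + u^2*z^2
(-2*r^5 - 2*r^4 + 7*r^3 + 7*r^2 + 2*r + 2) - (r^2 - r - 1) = -2*r^5 - 2*r^4 + 7*r^3 + 6*r^2 + 3*r + 3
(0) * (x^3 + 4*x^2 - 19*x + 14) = 0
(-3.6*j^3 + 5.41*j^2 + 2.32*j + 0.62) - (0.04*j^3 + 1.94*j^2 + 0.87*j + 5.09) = -3.64*j^3 + 3.47*j^2 + 1.45*j - 4.47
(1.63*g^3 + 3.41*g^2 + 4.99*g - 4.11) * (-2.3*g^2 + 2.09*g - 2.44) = -3.749*g^5 - 4.4363*g^4 - 8.3273*g^3 + 11.5617*g^2 - 20.7655*g + 10.0284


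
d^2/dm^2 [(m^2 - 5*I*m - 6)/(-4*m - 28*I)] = 45/(m^3 + 21*I*m^2 - 147*m - 343*I)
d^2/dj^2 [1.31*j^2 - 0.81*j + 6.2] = 2.62000000000000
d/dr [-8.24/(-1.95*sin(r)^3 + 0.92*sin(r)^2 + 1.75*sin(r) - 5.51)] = (-48.204*sin(r)^2 + 15.1616*sin(r) + 14.42)*cos(r)/(1.95*sin(r)^3 - 0.92*sin(r)^2 - 1.75*sin(r) + 5.51)^2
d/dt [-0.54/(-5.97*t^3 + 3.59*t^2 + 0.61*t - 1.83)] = (-9.6714*t^2 + 3.8772*t + 0.3294)/(5.97*t^3 - 3.59*t^2 - 0.61*t + 1.83)^2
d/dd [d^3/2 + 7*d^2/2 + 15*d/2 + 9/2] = 3*d^2/2 + 7*d + 15/2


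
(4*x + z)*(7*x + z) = 28*x^2 + 11*x*z + z^2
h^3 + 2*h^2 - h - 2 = (h - 1)*(h + 1)*(h + 2)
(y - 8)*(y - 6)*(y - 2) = y^3 - 16*y^2 + 76*y - 96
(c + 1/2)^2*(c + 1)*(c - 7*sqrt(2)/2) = c^4 - 7*sqrt(2)*c^3/2 + 2*c^3 - 7*sqrt(2)*c^2 + 5*c^2/4 - 35*sqrt(2)*c/8 + c/4 - 7*sqrt(2)/8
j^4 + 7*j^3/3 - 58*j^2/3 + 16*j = j*(j - 8/3)*(j - 1)*(j + 6)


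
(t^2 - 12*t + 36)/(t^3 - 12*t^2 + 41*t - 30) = (t - 6)/(t^2 - 6*t + 5)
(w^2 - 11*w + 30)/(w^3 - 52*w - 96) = (-w^2 + 11*w - 30)/(-w^3 + 52*w + 96)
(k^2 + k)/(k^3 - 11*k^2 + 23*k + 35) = k/(k^2 - 12*k + 35)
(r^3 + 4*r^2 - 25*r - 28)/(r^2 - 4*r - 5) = (r^2 + 3*r - 28)/(r - 5)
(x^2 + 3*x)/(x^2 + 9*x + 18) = x/(x + 6)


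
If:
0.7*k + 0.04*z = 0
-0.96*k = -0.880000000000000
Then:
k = 0.92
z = -16.04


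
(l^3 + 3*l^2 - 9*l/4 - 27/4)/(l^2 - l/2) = (4*l^3 + 12*l^2 - 9*l - 27)/(2*l*(2*l - 1))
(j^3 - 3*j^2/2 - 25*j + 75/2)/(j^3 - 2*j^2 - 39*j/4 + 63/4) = 2*(j^2 - 25)/(2*j^2 - j - 21)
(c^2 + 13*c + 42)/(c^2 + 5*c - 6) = (c + 7)/(c - 1)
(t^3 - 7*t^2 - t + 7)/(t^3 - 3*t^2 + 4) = (t^2 - 8*t + 7)/(t^2 - 4*t + 4)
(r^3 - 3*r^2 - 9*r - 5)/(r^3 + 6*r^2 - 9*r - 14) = (r^2 - 4*r - 5)/(r^2 + 5*r - 14)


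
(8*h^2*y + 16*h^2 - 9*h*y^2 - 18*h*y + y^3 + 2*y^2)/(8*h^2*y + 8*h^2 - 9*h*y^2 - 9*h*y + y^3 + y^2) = (y + 2)/(y + 1)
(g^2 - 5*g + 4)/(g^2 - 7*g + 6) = (g - 4)/(g - 6)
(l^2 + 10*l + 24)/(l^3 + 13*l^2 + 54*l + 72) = 1/(l + 3)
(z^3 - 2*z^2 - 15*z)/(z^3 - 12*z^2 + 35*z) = (z + 3)/(z - 7)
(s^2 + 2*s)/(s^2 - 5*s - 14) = s/(s - 7)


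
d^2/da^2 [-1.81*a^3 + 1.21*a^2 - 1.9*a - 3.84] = 2.42 - 10.86*a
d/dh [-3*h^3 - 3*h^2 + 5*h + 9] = -9*h^2 - 6*h + 5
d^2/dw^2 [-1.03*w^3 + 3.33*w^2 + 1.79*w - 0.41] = 6.66 - 6.18*w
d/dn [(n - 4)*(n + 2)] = 2*n - 2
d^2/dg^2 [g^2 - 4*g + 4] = 2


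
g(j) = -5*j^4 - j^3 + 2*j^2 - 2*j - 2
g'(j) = -20*j^3 - 3*j^2 + 4*j - 2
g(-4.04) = -1227.31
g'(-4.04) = 1251.66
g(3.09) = -474.42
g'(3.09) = -608.36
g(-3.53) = -702.40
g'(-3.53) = 826.24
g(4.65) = -2406.26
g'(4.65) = -2059.16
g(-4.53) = -1964.48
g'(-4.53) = 1777.51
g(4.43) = -1984.23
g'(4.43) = -1781.92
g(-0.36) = -1.06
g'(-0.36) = -2.90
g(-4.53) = -1964.48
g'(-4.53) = 1777.51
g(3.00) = -422.00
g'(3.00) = -557.00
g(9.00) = -33392.00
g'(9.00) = -14789.00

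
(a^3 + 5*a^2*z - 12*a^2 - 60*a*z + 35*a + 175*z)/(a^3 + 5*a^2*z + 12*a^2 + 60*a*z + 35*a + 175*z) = (a^2 - 12*a + 35)/(a^2 + 12*a + 35)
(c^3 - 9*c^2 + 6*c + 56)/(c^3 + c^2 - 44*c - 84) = (c - 4)/(c + 6)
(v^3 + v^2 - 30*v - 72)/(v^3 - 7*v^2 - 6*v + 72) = (v + 4)/(v - 4)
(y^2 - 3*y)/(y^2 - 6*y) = (y - 3)/(y - 6)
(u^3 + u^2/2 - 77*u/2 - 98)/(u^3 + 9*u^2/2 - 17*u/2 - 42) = (u - 7)/(u - 3)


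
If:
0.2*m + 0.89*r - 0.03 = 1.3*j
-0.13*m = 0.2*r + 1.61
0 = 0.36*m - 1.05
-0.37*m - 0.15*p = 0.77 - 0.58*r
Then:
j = -6.38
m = 2.92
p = -50.78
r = -9.95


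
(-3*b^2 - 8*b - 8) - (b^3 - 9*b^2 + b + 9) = -b^3 + 6*b^2 - 9*b - 17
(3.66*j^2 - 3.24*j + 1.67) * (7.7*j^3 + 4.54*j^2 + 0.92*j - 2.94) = 28.182*j^5 - 8.3316*j^4 + 1.5166*j^3 - 6.1594*j^2 + 11.062*j - 4.9098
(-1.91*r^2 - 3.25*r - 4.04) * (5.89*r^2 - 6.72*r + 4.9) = -11.2499*r^4 - 6.3073*r^3 - 11.3146*r^2 + 11.2238*r - 19.796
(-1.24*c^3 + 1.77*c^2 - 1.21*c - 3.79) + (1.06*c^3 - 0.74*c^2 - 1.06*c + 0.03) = -0.18*c^3 + 1.03*c^2 - 2.27*c - 3.76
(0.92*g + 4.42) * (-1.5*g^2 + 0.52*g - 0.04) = -1.38*g^3 - 6.1516*g^2 + 2.2616*g - 0.1768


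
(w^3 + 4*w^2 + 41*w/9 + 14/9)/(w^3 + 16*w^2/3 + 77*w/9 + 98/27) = 3*(w + 1)/(3*w + 7)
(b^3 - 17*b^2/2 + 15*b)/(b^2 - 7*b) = (b^2 - 17*b/2 + 15)/(b - 7)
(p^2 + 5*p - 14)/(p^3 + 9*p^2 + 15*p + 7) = (p - 2)/(p^2 + 2*p + 1)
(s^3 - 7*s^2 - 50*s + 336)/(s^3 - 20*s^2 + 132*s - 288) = (s + 7)/(s - 6)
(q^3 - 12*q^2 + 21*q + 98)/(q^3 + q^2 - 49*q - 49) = (q^2 - 5*q - 14)/(q^2 + 8*q + 7)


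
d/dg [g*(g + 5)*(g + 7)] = 3*g^2 + 24*g + 35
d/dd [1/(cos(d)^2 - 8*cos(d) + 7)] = 2*(cos(d) - 4)*sin(d)/(cos(d)^2 - 8*cos(d) + 7)^2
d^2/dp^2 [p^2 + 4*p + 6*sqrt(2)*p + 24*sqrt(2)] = 2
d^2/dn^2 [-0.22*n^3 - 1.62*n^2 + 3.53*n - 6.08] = -1.32*n - 3.24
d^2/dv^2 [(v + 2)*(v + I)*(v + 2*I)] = 6*v + 4 + 6*I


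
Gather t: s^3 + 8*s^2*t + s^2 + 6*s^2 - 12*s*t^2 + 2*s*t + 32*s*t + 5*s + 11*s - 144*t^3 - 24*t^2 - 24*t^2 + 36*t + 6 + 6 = s^3 + 7*s^2 + 16*s - 144*t^3 + t^2*(-12*s - 48) + t*(8*s^2 + 34*s + 36) + 12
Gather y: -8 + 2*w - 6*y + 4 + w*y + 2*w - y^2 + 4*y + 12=4*w - y^2 + y*(w - 2) + 8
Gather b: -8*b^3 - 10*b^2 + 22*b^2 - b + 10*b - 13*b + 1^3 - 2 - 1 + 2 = -8*b^3 + 12*b^2 - 4*b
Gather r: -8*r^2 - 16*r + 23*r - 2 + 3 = -8*r^2 + 7*r + 1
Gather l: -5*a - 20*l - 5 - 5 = -5*a - 20*l - 10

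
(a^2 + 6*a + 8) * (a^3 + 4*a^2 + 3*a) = a^5 + 10*a^4 + 35*a^3 + 50*a^2 + 24*a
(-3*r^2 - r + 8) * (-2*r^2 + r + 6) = 6*r^4 - r^3 - 35*r^2 + 2*r + 48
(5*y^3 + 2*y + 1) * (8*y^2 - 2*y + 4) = 40*y^5 - 10*y^4 + 36*y^3 + 4*y^2 + 6*y + 4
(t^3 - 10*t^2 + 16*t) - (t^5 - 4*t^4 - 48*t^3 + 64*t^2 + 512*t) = -t^5 + 4*t^4 + 49*t^3 - 74*t^2 - 496*t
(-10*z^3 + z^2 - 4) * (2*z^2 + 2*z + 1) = -20*z^5 - 18*z^4 - 8*z^3 - 7*z^2 - 8*z - 4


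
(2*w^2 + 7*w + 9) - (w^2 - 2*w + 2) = w^2 + 9*w + 7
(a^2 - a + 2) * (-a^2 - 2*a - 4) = -a^4 - a^3 - 4*a^2 - 8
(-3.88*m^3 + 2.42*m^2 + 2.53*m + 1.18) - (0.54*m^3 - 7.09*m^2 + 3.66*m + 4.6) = -4.42*m^3 + 9.51*m^2 - 1.13*m - 3.42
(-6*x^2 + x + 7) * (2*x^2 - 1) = -12*x^4 + 2*x^3 + 20*x^2 - x - 7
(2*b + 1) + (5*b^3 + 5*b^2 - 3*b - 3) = 5*b^3 + 5*b^2 - b - 2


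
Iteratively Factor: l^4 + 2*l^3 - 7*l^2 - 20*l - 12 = (l + 2)*(l^3 - 7*l - 6) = (l - 3)*(l + 2)*(l^2 + 3*l + 2) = (l - 3)*(l + 1)*(l + 2)*(l + 2)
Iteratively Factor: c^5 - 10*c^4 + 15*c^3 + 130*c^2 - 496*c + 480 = (c - 3)*(c^4 - 7*c^3 - 6*c^2 + 112*c - 160) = (c - 4)*(c - 3)*(c^3 - 3*c^2 - 18*c + 40) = (c - 5)*(c - 4)*(c - 3)*(c^2 + 2*c - 8) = (c - 5)*(c - 4)*(c - 3)*(c - 2)*(c + 4)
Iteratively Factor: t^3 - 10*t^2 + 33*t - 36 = (t - 3)*(t^2 - 7*t + 12) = (t - 4)*(t - 3)*(t - 3)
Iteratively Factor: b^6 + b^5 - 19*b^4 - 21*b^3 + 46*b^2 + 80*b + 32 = (b + 1)*(b^5 - 19*b^3 - 2*b^2 + 48*b + 32) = (b - 2)*(b + 1)*(b^4 + 2*b^3 - 15*b^2 - 32*b - 16) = (b - 2)*(b + 1)^2*(b^3 + b^2 - 16*b - 16) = (b - 2)*(b + 1)^3*(b^2 - 16) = (b - 2)*(b + 1)^3*(b + 4)*(b - 4)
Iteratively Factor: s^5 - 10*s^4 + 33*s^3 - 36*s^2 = (s - 3)*(s^4 - 7*s^3 + 12*s^2) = (s - 3)^2*(s^3 - 4*s^2) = s*(s - 3)^2*(s^2 - 4*s) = s^2*(s - 3)^2*(s - 4)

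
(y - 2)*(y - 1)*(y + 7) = y^3 + 4*y^2 - 19*y + 14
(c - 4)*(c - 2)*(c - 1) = c^3 - 7*c^2 + 14*c - 8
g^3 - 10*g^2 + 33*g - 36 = (g - 4)*(g - 3)^2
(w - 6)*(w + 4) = w^2 - 2*w - 24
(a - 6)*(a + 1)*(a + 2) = a^3 - 3*a^2 - 16*a - 12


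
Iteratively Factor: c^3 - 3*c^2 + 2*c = (c - 1)*(c^2 - 2*c) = (c - 2)*(c - 1)*(c)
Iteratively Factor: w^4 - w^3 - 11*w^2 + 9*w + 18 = (w - 3)*(w^3 + 2*w^2 - 5*w - 6) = (w - 3)*(w - 2)*(w^2 + 4*w + 3) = (w - 3)*(w - 2)*(w + 3)*(w + 1)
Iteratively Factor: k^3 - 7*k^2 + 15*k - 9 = (k - 1)*(k^2 - 6*k + 9) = (k - 3)*(k - 1)*(k - 3)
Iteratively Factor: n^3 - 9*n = (n)*(n^2 - 9) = n*(n + 3)*(n - 3)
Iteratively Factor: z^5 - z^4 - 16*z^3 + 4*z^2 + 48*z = (z - 2)*(z^4 + z^3 - 14*z^2 - 24*z) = (z - 2)*(z + 2)*(z^3 - z^2 - 12*z) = (z - 4)*(z - 2)*(z + 2)*(z^2 + 3*z) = z*(z - 4)*(z - 2)*(z + 2)*(z + 3)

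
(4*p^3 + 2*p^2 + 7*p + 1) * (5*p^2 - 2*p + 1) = 20*p^5 + 2*p^4 + 35*p^3 - 7*p^2 + 5*p + 1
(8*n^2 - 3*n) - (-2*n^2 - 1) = 10*n^2 - 3*n + 1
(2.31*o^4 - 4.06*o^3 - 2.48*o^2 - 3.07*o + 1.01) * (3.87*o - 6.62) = 8.9397*o^5 - 31.0044*o^4 + 17.2796*o^3 + 4.5367*o^2 + 24.2321*o - 6.6862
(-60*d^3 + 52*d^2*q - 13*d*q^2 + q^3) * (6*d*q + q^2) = -360*d^4*q + 252*d^3*q^2 - 26*d^2*q^3 - 7*d*q^4 + q^5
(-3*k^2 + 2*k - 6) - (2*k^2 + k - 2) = -5*k^2 + k - 4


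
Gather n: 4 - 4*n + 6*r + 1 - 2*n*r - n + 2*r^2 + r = n*(-2*r - 5) + 2*r^2 + 7*r + 5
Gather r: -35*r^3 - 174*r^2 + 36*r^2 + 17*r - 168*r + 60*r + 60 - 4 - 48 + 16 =-35*r^3 - 138*r^2 - 91*r + 24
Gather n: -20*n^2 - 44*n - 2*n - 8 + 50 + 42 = -20*n^2 - 46*n + 84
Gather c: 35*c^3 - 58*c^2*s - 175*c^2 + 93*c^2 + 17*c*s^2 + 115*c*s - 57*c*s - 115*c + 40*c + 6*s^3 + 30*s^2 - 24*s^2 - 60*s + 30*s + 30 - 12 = 35*c^3 + c^2*(-58*s - 82) + c*(17*s^2 + 58*s - 75) + 6*s^3 + 6*s^2 - 30*s + 18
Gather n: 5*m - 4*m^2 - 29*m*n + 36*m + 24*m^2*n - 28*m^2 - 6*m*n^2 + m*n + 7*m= -32*m^2 - 6*m*n^2 + 48*m + n*(24*m^2 - 28*m)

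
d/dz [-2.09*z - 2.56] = -2.09000000000000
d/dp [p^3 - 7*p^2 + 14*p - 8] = 3*p^2 - 14*p + 14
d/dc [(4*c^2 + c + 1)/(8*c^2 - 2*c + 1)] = (-16*c^2 - 8*c + 3)/(64*c^4 - 32*c^3 + 20*c^2 - 4*c + 1)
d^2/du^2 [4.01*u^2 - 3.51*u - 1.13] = 8.02000000000000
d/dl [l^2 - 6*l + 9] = 2*l - 6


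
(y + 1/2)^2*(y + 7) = y^3 + 8*y^2 + 29*y/4 + 7/4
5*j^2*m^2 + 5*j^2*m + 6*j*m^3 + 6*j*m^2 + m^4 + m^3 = m*(j + m)*(5*j + m)*(m + 1)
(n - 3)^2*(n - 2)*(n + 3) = n^4 - 5*n^3 - 3*n^2 + 45*n - 54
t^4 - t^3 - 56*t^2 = t^2*(t - 8)*(t + 7)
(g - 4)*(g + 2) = g^2 - 2*g - 8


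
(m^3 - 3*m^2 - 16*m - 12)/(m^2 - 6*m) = m + 3 + 2/m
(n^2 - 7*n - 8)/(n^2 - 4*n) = (n^2 - 7*n - 8)/(n*(n - 4))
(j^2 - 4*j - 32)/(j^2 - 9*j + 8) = (j + 4)/(j - 1)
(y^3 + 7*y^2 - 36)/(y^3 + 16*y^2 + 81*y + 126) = (y - 2)/(y + 7)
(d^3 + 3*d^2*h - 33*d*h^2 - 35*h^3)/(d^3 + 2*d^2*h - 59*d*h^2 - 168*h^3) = (d^2 - 4*d*h - 5*h^2)/(d^2 - 5*d*h - 24*h^2)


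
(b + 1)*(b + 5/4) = b^2 + 9*b/4 + 5/4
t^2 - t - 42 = (t - 7)*(t + 6)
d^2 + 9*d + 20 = (d + 4)*(d + 5)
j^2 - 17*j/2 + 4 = (j - 8)*(j - 1/2)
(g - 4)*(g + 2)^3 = g^4 + 2*g^3 - 12*g^2 - 40*g - 32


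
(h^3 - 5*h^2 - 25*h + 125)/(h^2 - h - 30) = (h^2 - 10*h + 25)/(h - 6)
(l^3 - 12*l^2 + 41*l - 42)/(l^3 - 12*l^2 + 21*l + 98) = (l^2 - 5*l + 6)/(l^2 - 5*l - 14)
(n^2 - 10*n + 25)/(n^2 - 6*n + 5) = (n - 5)/(n - 1)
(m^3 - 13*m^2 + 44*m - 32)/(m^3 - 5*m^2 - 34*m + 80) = (m^2 - 5*m + 4)/(m^2 + 3*m - 10)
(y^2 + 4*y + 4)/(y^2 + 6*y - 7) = (y^2 + 4*y + 4)/(y^2 + 6*y - 7)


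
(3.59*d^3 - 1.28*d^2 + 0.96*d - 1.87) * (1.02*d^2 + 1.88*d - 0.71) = 3.6618*d^5 + 5.4436*d^4 - 3.9761*d^3 + 0.806199999999999*d^2 - 4.1972*d + 1.3277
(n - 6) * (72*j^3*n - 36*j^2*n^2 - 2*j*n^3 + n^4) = 72*j^3*n^2 - 432*j^3*n - 36*j^2*n^3 + 216*j^2*n^2 - 2*j*n^4 + 12*j*n^3 + n^5 - 6*n^4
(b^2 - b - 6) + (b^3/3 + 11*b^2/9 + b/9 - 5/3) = b^3/3 + 20*b^2/9 - 8*b/9 - 23/3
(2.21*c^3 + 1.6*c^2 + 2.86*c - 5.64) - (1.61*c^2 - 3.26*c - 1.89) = 2.21*c^3 - 0.01*c^2 + 6.12*c - 3.75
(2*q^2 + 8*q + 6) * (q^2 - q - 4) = 2*q^4 + 6*q^3 - 10*q^2 - 38*q - 24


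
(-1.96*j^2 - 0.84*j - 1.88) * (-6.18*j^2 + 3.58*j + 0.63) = 12.1128*j^4 - 1.8256*j^3 + 7.3764*j^2 - 7.2596*j - 1.1844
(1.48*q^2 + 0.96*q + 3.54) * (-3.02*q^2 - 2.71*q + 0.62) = -4.4696*q^4 - 6.91*q^3 - 12.3748*q^2 - 8.9982*q + 2.1948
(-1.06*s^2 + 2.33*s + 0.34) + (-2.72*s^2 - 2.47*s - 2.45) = -3.78*s^2 - 0.14*s - 2.11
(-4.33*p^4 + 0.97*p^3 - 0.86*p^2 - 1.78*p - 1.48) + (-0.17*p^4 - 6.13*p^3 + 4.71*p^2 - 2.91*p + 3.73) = -4.5*p^4 - 5.16*p^3 + 3.85*p^2 - 4.69*p + 2.25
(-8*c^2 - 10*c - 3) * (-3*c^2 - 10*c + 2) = 24*c^4 + 110*c^3 + 93*c^2 + 10*c - 6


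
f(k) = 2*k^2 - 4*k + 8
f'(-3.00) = -16.00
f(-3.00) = 38.00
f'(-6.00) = -28.00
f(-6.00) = 104.00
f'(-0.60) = -6.40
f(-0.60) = 11.12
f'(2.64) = 6.56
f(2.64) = 11.38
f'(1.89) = 3.56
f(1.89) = 7.58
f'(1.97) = 3.88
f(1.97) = 7.88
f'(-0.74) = -6.96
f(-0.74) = 12.06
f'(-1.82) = -11.28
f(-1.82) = 21.90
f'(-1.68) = -10.72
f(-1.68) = 20.36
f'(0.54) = -1.84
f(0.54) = 6.42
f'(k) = 4*k - 4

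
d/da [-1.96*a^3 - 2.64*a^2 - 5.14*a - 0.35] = -5.88*a^2 - 5.28*a - 5.14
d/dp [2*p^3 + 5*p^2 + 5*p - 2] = 6*p^2 + 10*p + 5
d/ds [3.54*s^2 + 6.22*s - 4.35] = 7.08*s + 6.22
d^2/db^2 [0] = 0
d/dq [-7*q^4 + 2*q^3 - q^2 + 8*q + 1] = -28*q^3 + 6*q^2 - 2*q + 8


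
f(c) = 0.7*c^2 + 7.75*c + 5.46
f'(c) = 1.4*c + 7.75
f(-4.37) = -15.04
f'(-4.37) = 1.63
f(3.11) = 36.33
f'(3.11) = 12.10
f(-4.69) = -15.49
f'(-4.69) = 1.18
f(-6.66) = -15.11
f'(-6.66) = -1.57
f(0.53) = 9.76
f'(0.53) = 8.49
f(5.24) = 65.29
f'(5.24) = 15.09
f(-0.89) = -0.88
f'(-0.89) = 6.50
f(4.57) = 55.50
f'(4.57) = 14.15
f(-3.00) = -11.49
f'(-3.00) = 3.55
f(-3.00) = -11.49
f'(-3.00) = 3.55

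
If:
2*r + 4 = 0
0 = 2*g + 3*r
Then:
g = 3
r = -2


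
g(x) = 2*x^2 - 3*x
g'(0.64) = -0.44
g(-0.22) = 0.76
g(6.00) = 54.00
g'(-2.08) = -11.32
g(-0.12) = 0.39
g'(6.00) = 21.00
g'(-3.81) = -18.24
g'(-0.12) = -3.48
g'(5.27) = 18.08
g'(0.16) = -2.36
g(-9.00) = 189.00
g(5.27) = 39.74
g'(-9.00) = -39.00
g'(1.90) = 4.60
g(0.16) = -0.43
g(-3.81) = 40.46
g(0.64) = -1.10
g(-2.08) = 14.89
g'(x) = 4*x - 3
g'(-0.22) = -3.88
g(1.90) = 1.52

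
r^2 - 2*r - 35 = (r - 7)*(r + 5)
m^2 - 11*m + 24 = (m - 8)*(m - 3)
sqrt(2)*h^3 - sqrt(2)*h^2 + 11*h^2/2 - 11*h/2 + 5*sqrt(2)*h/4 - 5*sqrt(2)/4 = (h - 1)*(h + 5*sqrt(2)/2)*(sqrt(2)*h + 1/2)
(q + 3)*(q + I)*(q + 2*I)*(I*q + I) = I*q^4 - 3*q^3 + 4*I*q^3 - 12*q^2 + I*q^2 - 9*q - 8*I*q - 6*I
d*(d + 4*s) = d^2 + 4*d*s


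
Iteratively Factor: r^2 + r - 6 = (r + 3)*(r - 2)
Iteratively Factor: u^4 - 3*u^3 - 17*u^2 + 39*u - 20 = (u - 1)*(u^3 - 2*u^2 - 19*u + 20) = (u - 1)^2*(u^2 - u - 20) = (u - 5)*(u - 1)^2*(u + 4)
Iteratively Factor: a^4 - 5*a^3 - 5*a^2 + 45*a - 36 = (a + 3)*(a^3 - 8*a^2 + 19*a - 12) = (a - 1)*(a + 3)*(a^2 - 7*a + 12) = (a - 4)*(a - 1)*(a + 3)*(a - 3)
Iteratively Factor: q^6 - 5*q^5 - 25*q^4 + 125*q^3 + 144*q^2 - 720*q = (q + 3)*(q^5 - 8*q^4 - q^3 + 128*q^2 - 240*q) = (q + 3)*(q + 4)*(q^4 - 12*q^3 + 47*q^2 - 60*q) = q*(q + 3)*(q + 4)*(q^3 - 12*q^2 + 47*q - 60) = q*(q - 4)*(q + 3)*(q + 4)*(q^2 - 8*q + 15) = q*(q - 4)*(q - 3)*(q + 3)*(q + 4)*(q - 5)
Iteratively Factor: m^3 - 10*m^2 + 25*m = (m)*(m^2 - 10*m + 25) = m*(m - 5)*(m - 5)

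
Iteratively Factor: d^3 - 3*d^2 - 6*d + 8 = (d - 1)*(d^2 - 2*d - 8) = (d - 1)*(d + 2)*(d - 4)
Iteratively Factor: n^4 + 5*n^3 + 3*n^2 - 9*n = (n + 3)*(n^3 + 2*n^2 - 3*n) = (n + 3)^2*(n^2 - n) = (n - 1)*(n + 3)^2*(n)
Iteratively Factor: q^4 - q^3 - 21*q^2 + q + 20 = (q - 5)*(q^3 + 4*q^2 - q - 4) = (q - 5)*(q + 1)*(q^2 + 3*q - 4) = (q - 5)*(q + 1)*(q + 4)*(q - 1)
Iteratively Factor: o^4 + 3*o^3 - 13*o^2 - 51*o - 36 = (o + 3)*(o^3 - 13*o - 12) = (o + 1)*(o + 3)*(o^2 - o - 12) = (o + 1)*(o + 3)^2*(o - 4)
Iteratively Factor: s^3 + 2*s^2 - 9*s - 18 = (s - 3)*(s^2 + 5*s + 6) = (s - 3)*(s + 3)*(s + 2)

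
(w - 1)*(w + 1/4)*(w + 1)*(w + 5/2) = w^4 + 11*w^3/4 - 3*w^2/8 - 11*w/4 - 5/8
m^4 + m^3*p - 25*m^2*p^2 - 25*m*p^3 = m*(m - 5*p)*(m + p)*(m + 5*p)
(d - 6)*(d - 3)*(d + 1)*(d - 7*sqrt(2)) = d^4 - 7*sqrt(2)*d^3 - 8*d^3 + 9*d^2 + 56*sqrt(2)*d^2 - 63*sqrt(2)*d + 18*d - 126*sqrt(2)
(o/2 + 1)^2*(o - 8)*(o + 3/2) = o^4/4 - 5*o^3/8 - 17*o^2/2 - 37*o/2 - 12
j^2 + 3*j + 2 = (j + 1)*(j + 2)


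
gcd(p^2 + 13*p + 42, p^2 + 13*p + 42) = p^2 + 13*p + 42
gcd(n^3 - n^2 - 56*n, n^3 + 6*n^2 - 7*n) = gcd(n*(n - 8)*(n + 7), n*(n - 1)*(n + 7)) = n^2 + 7*n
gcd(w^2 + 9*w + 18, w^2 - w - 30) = 1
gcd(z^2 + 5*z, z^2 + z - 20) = z + 5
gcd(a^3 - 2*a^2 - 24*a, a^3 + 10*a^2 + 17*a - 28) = a + 4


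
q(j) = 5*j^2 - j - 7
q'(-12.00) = -121.00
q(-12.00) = 725.00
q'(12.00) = 119.00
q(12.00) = 701.00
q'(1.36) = 12.60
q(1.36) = 0.89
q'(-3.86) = -39.60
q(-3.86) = 71.36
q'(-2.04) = -21.40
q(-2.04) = 15.85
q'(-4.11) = -42.10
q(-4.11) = 81.57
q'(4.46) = 43.60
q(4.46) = 88.00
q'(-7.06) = -71.60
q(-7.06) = 249.28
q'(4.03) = 39.30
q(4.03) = 70.17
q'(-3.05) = -31.50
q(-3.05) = 42.56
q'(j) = 10*j - 1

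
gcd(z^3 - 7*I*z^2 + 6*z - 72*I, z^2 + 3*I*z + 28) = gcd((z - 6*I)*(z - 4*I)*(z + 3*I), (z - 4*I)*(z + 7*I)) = z - 4*I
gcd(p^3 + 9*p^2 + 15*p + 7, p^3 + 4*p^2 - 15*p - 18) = p + 1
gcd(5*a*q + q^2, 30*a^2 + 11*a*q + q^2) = 5*a + q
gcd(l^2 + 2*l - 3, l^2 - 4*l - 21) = l + 3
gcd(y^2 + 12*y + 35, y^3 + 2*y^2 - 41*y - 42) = y + 7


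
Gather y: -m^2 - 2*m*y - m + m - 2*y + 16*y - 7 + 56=-m^2 + y*(14 - 2*m) + 49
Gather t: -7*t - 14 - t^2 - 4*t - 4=-t^2 - 11*t - 18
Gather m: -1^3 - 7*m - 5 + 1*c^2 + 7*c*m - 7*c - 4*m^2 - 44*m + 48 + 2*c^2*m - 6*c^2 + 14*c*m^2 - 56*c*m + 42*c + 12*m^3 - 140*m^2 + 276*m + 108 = -5*c^2 + 35*c + 12*m^3 + m^2*(14*c - 144) + m*(2*c^2 - 49*c + 225) + 150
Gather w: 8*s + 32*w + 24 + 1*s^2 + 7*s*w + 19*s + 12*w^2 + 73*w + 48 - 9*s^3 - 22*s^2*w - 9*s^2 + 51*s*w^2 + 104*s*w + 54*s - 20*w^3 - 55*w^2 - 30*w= -9*s^3 - 8*s^2 + 81*s - 20*w^3 + w^2*(51*s - 43) + w*(-22*s^2 + 111*s + 75) + 72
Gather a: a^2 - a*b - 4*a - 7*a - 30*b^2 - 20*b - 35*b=a^2 + a*(-b - 11) - 30*b^2 - 55*b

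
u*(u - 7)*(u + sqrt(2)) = u^3 - 7*u^2 + sqrt(2)*u^2 - 7*sqrt(2)*u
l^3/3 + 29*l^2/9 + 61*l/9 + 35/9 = (l/3 + 1/3)*(l + 5/3)*(l + 7)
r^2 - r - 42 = (r - 7)*(r + 6)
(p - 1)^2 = p^2 - 2*p + 1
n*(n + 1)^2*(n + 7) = n^4 + 9*n^3 + 15*n^2 + 7*n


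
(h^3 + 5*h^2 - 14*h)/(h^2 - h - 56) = h*(h - 2)/(h - 8)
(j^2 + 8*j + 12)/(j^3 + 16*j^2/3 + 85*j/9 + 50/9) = 9*(j + 6)/(9*j^2 + 30*j + 25)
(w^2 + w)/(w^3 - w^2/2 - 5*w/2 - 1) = 2*w/(2*w^2 - 3*w - 2)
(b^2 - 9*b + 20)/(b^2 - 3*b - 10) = (b - 4)/(b + 2)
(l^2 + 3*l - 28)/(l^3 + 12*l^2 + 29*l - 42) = (l - 4)/(l^2 + 5*l - 6)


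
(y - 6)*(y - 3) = y^2 - 9*y + 18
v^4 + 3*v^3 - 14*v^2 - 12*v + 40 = (v - 2)^2*(v + 2)*(v + 5)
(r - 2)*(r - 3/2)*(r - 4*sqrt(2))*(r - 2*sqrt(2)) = r^4 - 6*sqrt(2)*r^3 - 7*r^3/2 + 19*r^2 + 21*sqrt(2)*r^2 - 56*r - 18*sqrt(2)*r + 48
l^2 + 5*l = l*(l + 5)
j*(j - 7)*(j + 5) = j^3 - 2*j^2 - 35*j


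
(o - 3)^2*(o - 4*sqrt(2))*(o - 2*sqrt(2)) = o^4 - 6*sqrt(2)*o^3 - 6*o^3 + 25*o^2 + 36*sqrt(2)*o^2 - 96*o - 54*sqrt(2)*o + 144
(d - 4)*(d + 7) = d^2 + 3*d - 28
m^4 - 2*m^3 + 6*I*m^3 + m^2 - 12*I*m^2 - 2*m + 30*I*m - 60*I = (m - 2)*(m - 2*I)*(m + 3*I)*(m + 5*I)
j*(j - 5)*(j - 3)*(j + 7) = j^4 - j^3 - 41*j^2 + 105*j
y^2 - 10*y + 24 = (y - 6)*(y - 4)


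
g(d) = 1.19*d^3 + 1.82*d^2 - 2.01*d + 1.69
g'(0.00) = -2.01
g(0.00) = 1.69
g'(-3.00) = 19.20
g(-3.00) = -8.03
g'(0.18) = -1.24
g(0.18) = 1.39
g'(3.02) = 41.54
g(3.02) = 45.00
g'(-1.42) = 0.02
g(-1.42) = 4.81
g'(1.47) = 11.06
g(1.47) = 6.45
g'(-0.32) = -2.81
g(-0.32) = 2.48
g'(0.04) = -1.86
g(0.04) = 1.61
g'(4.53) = 87.74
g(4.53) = 140.55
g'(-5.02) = 69.68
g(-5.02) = -92.90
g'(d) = 3.57*d^2 + 3.64*d - 2.01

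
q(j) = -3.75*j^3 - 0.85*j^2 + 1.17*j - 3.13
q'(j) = -11.25*j^2 - 1.7*j + 1.17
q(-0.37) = -3.49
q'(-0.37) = 0.26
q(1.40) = -13.45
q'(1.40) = -23.26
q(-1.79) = 13.56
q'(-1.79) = -31.83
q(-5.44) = 569.06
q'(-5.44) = -322.51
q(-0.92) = -2.01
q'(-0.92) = -6.79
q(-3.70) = 170.85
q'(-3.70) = -146.55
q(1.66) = -20.68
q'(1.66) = -32.65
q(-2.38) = 39.83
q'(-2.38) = -58.51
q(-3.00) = 86.96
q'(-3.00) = -94.98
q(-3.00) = 86.96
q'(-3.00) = -94.98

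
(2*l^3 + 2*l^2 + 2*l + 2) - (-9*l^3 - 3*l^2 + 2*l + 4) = 11*l^3 + 5*l^2 - 2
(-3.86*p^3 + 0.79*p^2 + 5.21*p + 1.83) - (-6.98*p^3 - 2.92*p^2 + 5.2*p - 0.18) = 3.12*p^3 + 3.71*p^2 + 0.00999999999999979*p + 2.01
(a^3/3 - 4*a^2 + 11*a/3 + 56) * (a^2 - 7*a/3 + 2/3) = a^5/3 - 43*a^4/9 + 119*a^3/9 + 403*a^2/9 - 1154*a/9 + 112/3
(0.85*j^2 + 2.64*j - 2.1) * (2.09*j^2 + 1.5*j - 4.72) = 1.7765*j^4 + 6.7926*j^3 - 4.441*j^2 - 15.6108*j + 9.912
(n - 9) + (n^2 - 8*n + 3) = n^2 - 7*n - 6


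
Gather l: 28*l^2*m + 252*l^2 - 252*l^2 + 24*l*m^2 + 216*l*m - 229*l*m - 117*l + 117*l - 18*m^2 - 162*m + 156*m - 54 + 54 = 28*l^2*m + l*(24*m^2 - 13*m) - 18*m^2 - 6*m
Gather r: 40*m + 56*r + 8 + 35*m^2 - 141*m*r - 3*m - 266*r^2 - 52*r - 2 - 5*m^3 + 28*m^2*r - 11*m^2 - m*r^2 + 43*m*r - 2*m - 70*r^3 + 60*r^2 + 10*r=-5*m^3 + 24*m^2 + 35*m - 70*r^3 + r^2*(-m - 206) + r*(28*m^2 - 98*m + 14) + 6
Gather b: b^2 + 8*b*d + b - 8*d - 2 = b^2 + b*(8*d + 1) - 8*d - 2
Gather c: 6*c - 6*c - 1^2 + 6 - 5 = 0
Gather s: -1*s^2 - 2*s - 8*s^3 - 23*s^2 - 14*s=-8*s^3 - 24*s^2 - 16*s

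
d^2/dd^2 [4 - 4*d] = 0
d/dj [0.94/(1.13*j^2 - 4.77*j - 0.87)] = (4.4838 - 2.1244*j)/(-1.13*j^2 + 4.77*j + 0.87)^2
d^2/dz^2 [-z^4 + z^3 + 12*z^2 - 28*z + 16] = -12*z^2 + 6*z + 24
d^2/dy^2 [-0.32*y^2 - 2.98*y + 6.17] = -0.640000000000000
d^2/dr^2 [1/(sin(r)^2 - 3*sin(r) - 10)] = (-4*sin(r)^4 + 9*sin(r)^3 - 43*sin(r)^2 + 12*sin(r) + 38)/((sin(r) - 5)^3*(sin(r) + 2)^3)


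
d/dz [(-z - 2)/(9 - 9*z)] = -1/(3*(z - 1)^2)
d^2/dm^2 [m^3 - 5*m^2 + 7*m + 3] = 6*m - 10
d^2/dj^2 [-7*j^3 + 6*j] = -42*j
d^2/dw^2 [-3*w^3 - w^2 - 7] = -18*w - 2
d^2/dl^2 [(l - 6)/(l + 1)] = -14/(l + 1)^3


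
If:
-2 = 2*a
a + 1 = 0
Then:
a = -1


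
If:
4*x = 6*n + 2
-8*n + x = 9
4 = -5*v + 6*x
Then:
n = -17/13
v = -166/65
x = -19/13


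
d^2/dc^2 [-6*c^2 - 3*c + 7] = -12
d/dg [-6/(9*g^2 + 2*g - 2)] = 12*(9*g + 1)/(9*g^2 + 2*g - 2)^2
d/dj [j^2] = 2*j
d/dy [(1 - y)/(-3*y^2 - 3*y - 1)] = (-3*y^2 + 6*y + 4)/(9*y^4 + 18*y^3 + 15*y^2 + 6*y + 1)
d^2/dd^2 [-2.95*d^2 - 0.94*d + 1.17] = -5.90000000000000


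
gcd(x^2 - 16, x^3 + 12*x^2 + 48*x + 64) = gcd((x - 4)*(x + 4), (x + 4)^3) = x + 4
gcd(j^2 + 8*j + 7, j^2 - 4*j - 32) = 1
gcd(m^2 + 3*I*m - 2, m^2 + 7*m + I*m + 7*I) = m + I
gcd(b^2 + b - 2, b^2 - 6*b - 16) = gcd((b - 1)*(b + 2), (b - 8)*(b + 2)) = b + 2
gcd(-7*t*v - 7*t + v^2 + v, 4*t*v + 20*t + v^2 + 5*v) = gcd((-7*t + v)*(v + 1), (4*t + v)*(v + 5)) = 1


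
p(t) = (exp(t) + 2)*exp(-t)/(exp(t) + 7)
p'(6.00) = 0.00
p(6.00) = 0.00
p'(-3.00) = -5.74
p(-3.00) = 5.84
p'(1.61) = -0.08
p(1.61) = 0.12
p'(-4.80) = -34.72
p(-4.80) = 34.82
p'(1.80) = -0.07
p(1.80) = 0.10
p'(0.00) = -0.30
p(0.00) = 0.38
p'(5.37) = -0.00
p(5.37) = 0.00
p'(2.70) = -0.04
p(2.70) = 0.05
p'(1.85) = -0.07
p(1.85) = 0.10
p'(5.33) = -0.00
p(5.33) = 0.00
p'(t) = -(exp(t) + 2)*exp(-t)/(exp(t) + 7) - (exp(t) + 2)/(exp(t) + 7)^2 + 1/(exp(t) + 7) = (-exp(2*t) - 4*exp(t) - 14)*exp(-t)/(exp(2*t) + 14*exp(t) + 49)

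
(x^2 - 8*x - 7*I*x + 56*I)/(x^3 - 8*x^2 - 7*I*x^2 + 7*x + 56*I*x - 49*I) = (x - 8)/(x^2 - 8*x + 7)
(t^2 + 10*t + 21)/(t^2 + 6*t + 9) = (t + 7)/(t + 3)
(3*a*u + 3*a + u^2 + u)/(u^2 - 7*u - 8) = (3*a + u)/(u - 8)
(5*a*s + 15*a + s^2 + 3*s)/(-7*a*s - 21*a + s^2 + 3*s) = (5*a + s)/(-7*a + s)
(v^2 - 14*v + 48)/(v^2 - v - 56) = (v - 6)/(v + 7)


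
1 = 1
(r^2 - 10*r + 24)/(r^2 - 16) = (r - 6)/(r + 4)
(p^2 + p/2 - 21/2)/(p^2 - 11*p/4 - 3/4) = 2*(2*p + 7)/(4*p + 1)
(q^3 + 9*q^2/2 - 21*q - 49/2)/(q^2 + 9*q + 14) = (2*q^2 - 5*q - 7)/(2*(q + 2))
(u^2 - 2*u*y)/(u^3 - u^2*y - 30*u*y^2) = (-u + 2*y)/(-u^2 + u*y + 30*y^2)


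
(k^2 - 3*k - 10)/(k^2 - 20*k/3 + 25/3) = 3*(k + 2)/(3*k - 5)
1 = 1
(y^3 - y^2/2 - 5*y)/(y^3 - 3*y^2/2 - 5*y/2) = (y + 2)/(y + 1)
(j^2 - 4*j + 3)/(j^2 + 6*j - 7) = (j - 3)/(j + 7)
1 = 1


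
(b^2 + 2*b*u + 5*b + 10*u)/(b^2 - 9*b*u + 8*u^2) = (b^2 + 2*b*u + 5*b + 10*u)/(b^2 - 9*b*u + 8*u^2)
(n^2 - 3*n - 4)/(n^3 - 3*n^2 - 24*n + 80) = (n + 1)/(n^2 + n - 20)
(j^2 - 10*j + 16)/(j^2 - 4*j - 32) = (j - 2)/(j + 4)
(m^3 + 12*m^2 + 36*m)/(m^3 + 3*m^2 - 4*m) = (m^2 + 12*m + 36)/(m^2 + 3*m - 4)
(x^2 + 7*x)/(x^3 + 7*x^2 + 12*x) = (x + 7)/(x^2 + 7*x + 12)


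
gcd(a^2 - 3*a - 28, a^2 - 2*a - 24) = a + 4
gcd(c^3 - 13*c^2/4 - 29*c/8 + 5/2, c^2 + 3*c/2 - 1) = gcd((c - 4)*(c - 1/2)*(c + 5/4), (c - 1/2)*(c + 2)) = c - 1/2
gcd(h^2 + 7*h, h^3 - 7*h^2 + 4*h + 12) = 1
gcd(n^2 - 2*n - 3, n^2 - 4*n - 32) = 1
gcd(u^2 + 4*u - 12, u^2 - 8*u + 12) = u - 2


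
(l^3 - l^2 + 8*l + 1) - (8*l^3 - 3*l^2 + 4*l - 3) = -7*l^3 + 2*l^2 + 4*l + 4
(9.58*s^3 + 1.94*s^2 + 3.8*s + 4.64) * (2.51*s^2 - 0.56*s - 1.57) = 24.0458*s^5 - 0.495400000000001*s^4 - 6.589*s^3 + 6.4726*s^2 - 8.5644*s - 7.2848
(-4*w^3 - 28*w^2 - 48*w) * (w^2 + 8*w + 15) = -4*w^5 - 60*w^4 - 332*w^3 - 804*w^2 - 720*w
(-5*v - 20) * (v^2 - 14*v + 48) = -5*v^3 + 50*v^2 + 40*v - 960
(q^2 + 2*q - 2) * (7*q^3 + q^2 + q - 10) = 7*q^5 + 15*q^4 - 11*q^3 - 10*q^2 - 22*q + 20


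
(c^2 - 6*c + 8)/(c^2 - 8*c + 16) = (c - 2)/(c - 4)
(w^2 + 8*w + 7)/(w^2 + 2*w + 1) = (w + 7)/(w + 1)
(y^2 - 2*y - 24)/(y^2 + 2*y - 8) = (y - 6)/(y - 2)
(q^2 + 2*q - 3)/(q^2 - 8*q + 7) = (q + 3)/(q - 7)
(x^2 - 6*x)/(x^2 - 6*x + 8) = x*(x - 6)/(x^2 - 6*x + 8)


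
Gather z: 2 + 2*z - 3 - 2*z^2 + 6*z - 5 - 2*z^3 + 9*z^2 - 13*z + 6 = -2*z^3 + 7*z^2 - 5*z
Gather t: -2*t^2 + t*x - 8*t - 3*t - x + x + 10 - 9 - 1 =-2*t^2 + t*(x - 11)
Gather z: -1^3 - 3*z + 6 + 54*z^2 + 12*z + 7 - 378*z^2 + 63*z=-324*z^2 + 72*z + 12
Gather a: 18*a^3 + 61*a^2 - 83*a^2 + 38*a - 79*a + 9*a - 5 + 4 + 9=18*a^3 - 22*a^2 - 32*a + 8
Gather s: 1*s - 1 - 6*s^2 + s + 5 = -6*s^2 + 2*s + 4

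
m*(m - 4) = m^2 - 4*m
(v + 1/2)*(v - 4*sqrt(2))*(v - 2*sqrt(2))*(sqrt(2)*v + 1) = sqrt(2)*v^4 - 11*v^3 + sqrt(2)*v^3/2 - 11*v^2/2 + 10*sqrt(2)*v^2 + 5*sqrt(2)*v + 16*v + 8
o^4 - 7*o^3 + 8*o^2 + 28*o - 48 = (o - 4)*(o - 3)*(o - 2)*(o + 2)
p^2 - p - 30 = (p - 6)*(p + 5)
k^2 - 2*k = k*(k - 2)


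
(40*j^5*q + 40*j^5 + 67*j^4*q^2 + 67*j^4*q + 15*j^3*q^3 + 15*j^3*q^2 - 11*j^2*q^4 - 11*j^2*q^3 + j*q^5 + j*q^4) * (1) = 40*j^5*q + 40*j^5 + 67*j^4*q^2 + 67*j^4*q + 15*j^3*q^3 + 15*j^3*q^2 - 11*j^2*q^4 - 11*j^2*q^3 + j*q^5 + j*q^4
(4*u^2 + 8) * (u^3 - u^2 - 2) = 4*u^5 - 4*u^4 + 8*u^3 - 16*u^2 - 16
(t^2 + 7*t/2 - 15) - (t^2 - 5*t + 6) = 17*t/2 - 21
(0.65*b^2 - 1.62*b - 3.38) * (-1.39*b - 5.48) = -0.9035*b^3 - 1.3102*b^2 + 13.5758*b + 18.5224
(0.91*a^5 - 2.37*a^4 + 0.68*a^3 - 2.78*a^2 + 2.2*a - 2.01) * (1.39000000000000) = 1.2649*a^5 - 3.2943*a^4 + 0.9452*a^3 - 3.8642*a^2 + 3.058*a - 2.7939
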